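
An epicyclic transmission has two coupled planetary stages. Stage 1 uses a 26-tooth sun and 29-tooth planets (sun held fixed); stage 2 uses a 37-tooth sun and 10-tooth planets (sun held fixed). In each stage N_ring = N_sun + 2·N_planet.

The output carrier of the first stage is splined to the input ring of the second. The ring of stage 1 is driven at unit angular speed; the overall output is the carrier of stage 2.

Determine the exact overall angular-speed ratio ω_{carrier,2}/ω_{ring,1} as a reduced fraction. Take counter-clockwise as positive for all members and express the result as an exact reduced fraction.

Stage 1: N_ring = 26 + 2·29 = 84
Stage 1: 26(ω_s−ω_c) = −84(ω_r−ω_c),  ω_s=0, ω_r=1
Stage 1: 26(0−ω_c) = −84(1−ω_c)  ⇒  110ω_c = 84  ⇒  ω_c = 42/55
  ⇒ ω_c¹/ω_r¹ = 42/55
Stage 2: N_ring = 37 + 2·10 = 57
Stage 2: 37(ω_s−ω_c) = −57(ω_r−ω_c),  ω_s=0, ω_r=1
Stage 2: 37(0−ω_c) = −57(1−ω_c)  ⇒  94ω_c = 57  ⇒  ω_c = 57/94
  ⇒ ω_c²/ω_r² = 57/94
Coupling ω_r² = ω_c¹ ⇒ overall = 42/55 × 57/94 = 1197/2585

1197/2585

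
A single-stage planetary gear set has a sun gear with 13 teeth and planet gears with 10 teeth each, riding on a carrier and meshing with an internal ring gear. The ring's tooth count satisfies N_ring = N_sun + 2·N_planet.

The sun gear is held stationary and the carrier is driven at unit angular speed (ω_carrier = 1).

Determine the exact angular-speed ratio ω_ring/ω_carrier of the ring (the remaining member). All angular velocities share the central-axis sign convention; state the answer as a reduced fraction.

N_ring = 13 + 2·10 = 33
13(ω_s−ω_c) = −33(ω_r−ω_c),  ω_s=0, ω_c=1
ω_r = 1 − (13/33)(0−1) = 46/33
ω_r/ω_c = 46/33

46/33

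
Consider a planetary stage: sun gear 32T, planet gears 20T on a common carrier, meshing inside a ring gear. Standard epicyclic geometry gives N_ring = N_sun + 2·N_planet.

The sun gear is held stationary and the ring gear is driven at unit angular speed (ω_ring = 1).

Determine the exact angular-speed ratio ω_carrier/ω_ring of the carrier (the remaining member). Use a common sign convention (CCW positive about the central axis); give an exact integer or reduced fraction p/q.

9/13

N_ring = 32 + 2·20 = 72
32(ω_s−ω_c) = −72(ω_r−ω_c),  ω_s=0, ω_r=1
32(0−ω_c) = −72(1−ω_c)  ⇒  104ω_c = 72  ⇒  ω_c = 9/13
ω_c/ω_r = 9/13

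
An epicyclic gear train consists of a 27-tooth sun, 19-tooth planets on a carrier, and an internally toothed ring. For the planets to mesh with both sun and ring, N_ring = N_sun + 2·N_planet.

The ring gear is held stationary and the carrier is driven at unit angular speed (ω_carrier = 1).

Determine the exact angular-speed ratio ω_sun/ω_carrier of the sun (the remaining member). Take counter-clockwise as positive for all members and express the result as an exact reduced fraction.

92/27

N_ring = 27 + 2·19 = 65
27(ω_s−ω_c) = −65(ω_r−ω_c),  ω_r=0, ω_c=1
ω_s = 1 − (65/27)(0−1) = 92/27
ω_s/ω_c = 92/27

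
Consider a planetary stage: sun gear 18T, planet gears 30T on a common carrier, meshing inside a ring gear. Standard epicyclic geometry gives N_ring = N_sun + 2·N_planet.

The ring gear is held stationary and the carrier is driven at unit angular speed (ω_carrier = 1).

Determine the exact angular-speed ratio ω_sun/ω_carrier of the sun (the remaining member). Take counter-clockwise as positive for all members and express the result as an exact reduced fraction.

16/3

N_ring = 18 + 2·30 = 78
18(ω_s−ω_c) = −78(ω_r−ω_c),  ω_r=0, ω_c=1
ω_s = 1 − (78/18)(0−1) = 16/3
ω_s/ω_c = 16/3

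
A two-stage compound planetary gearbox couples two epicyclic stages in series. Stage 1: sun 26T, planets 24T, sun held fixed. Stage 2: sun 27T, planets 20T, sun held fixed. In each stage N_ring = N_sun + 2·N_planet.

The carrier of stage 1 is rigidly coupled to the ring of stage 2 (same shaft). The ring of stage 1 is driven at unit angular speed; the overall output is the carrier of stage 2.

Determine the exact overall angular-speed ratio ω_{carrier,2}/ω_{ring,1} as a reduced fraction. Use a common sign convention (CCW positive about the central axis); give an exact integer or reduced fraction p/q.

2479/4700

Stage 1: N_ring = 26 + 2·24 = 74
Stage 1: 26(ω_s−ω_c) = −74(ω_r−ω_c),  ω_s=0, ω_r=1
Stage 1: 26(0−ω_c) = −74(1−ω_c)  ⇒  100ω_c = 74  ⇒  ω_c = 37/50
  ⇒ ω_c¹/ω_r¹ = 37/50
Stage 2: N_ring = 27 + 2·20 = 67
Stage 2: 27(ω_s−ω_c) = −67(ω_r−ω_c),  ω_s=0, ω_r=1
Stage 2: 27(0−ω_c) = −67(1−ω_c)  ⇒  94ω_c = 67  ⇒  ω_c = 67/94
  ⇒ ω_c²/ω_r² = 67/94
Coupling ω_r² = ω_c¹ ⇒ overall = 37/50 × 67/94 = 2479/4700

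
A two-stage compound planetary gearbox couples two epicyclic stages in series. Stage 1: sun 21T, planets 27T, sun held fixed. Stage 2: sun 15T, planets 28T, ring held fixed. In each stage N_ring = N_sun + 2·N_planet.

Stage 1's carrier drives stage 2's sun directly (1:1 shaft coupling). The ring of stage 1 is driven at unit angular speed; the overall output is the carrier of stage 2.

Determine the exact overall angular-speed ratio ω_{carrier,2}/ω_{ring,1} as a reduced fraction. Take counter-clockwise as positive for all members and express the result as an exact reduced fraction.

375/2752

Stage 1: N_ring = 21 + 2·27 = 75
Stage 1: 21(ω_s−ω_c) = −75(ω_r−ω_c),  ω_s=0, ω_r=1
Stage 1: 21(0−ω_c) = −75(1−ω_c)  ⇒  96ω_c = 75  ⇒  ω_c = 25/32
  ⇒ ω_c¹/ω_r¹ = 25/32
Stage 2: N_ring = 15 + 2·28 = 71
Stage 2: 15(ω_s−ω_c) = −71(ω_r−ω_c),  ω_r=0, ω_s=1
Stage 2: 15(1−ω_c) = −71(0−ω_c)  ⇒  86ω_c = 15  ⇒  ω_c = 15/86
  ⇒ ω_c²/ω_s² = 15/86
Coupling ω_s² = ω_c¹ ⇒ overall = 25/32 × 15/86 = 375/2752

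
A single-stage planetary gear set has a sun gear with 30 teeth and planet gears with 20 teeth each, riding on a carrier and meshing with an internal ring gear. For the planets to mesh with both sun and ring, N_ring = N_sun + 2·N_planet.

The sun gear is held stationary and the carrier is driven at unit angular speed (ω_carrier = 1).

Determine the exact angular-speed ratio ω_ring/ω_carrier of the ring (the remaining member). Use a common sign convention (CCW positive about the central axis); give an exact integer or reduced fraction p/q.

10/7

N_ring = 30 + 2·20 = 70
30(ω_s−ω_c) = −70(ω_r−ω_c),  ω_s=0, ω_c=1
ω_r = 1 − (30/70)(0−1) = 10/7
ω_r/ω_c = 10/7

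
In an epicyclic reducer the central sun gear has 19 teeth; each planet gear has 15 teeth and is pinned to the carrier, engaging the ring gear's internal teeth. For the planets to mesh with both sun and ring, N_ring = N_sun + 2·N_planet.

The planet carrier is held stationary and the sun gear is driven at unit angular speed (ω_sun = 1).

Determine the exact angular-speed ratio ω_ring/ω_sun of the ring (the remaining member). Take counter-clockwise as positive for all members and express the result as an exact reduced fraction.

-19/49

N_ring = 19 + 2·15 = 49
19(ω_s−ω_c) = −49(ω_r−ω_c),  ω_c=0, ω_s=1
ω_r = 0 − (19/49)(1−0) = -19/49
ω_r/ω_s = -19/49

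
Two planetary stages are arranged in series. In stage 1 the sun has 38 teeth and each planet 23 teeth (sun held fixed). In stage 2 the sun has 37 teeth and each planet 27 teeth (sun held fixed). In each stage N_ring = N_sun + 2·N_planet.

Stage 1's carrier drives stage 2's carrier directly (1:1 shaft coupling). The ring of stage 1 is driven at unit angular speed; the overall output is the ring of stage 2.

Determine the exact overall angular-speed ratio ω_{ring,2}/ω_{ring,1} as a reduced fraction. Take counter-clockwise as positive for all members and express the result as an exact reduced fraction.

Stage 1: N_ring = 38 + 2·23 = 84
Stage 1: 38(ω_s−ω_c) = −84(ω_r−ω_c),  ω_s=0, ω_r=1
Stage 1: 38(0−ω_c) = −84(1−ω_c)  ⇒  122ω_c = 84  ⇒  ω_c = 42/61
  ⇒ ω_c¹/ω_r¹ = 42/61
Stage 2: N_ring = 37 + 2·27 = 91
Stage 2: 37(ω_s−ω_c) = −91(ω_r−ω_c),  ω_s=0, ω_c=1
Stage 2: ω_r = 1 − (37/91)(0−1) = 128/91
  ⇒ ω_r²/ω_c² = 128/91
Coupling ω_c² = ω_c¹ ⇒ overall = 42/61 × 128/91 = 768/793

768/793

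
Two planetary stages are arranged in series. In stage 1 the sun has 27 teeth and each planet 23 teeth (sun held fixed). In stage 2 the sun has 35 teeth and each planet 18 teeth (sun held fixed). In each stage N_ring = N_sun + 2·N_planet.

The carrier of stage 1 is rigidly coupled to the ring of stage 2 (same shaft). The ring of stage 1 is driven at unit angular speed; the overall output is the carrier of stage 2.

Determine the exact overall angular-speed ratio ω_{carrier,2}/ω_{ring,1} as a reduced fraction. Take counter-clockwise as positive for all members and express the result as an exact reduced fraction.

5183/10600

Stage 1: N_ring = 27 + 2·23 = 73
Stage 1: 27(ω_s−ω_c) = −73(ω_r−ω_c),  ω_s=0, ω_r=1
Stage 1: 27(0−ω_c) = −73(1−ω_c)  ⇒  100ω_c = 73  ⇒  ω_c = 73/100
  ⇒ ω_c¹/ω_r¹ = 73/100
Stage 2: N_ring = 35 + 2·18 = 71
Stage 2: 35(ω_s−ω_c) = −71(ω_r−ω_c),  ω_s=0, ω_r=1
Stage 2: 35(0−ω_c) = −71(1−ω_c)  ⇒  106ω_c = 71  ⇒  ω_c = 71/106
  ⇒ ω_c²/ω_r² = 71/106
Coupling ω_r² = ω_c¹ ⇒ overall = 73/100 × 71/106 = 5183/10600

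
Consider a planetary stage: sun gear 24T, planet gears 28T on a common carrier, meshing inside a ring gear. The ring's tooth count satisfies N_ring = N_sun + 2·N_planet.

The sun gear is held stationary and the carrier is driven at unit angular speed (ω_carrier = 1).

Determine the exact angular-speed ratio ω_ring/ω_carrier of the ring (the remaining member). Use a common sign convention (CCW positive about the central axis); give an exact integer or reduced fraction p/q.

13/10

N_ring = 24 + 2·28 = 80
24(ω_s−ω_c) = −80(ω_r−ω_c),  ω_s=0, ω_c=1
ω_r = 1 − (24/80)(0−1) = 13/10
ω_r/ω_c = 13/10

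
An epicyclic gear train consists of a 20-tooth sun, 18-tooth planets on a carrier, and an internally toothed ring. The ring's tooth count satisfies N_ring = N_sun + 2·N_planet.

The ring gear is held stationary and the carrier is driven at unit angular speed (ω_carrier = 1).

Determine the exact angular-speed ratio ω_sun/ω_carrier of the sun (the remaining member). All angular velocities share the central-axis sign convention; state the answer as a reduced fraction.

N_ring = 20 + 2·18 = 56
20(ω_s−ω_c) = −56(ω_r−ω_c),  ω_r=0, ω_c=1
ω_s = 1 − (56/20)(0−1) = 19/5
ω_s/ω_c = 19/5

19/5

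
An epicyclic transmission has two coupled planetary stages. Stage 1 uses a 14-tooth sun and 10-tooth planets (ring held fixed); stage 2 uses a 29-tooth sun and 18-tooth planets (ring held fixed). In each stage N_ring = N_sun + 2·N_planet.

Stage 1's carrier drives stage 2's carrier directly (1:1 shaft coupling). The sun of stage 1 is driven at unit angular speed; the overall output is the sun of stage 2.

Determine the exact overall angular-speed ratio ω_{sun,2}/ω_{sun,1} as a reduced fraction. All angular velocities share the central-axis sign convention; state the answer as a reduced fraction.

329/348

Stage 1: N_ring = 14 + 2·10 = 34
Stage 1: 14(ω_s−ω_c) = −34(ω_r−ω_c),  ω_r=0, ω_s=1
Stage 1: 14(1−ω_c) = −34(0−ω_c)  ⇒  48ω_c = 14  ⇒  ω_c = 7/24
  ⇒ ω_c¹/ω_s¹ = 7/24
Stage 2: N_ring = 29 + 2·18 = 65
Stage 2: 29(ω_s−ω_c) = −65(ω_r−ω_c),  ω_r=0, ω_c=1
Stage 2: ω_s = 1 − (65/29)(0−1) = 94/29
  ⇒ ω_s²/ω_c² = 94/29
Coupling ω_c² = ω_c¹ ⇒ overall = 7/24 × 94/29 = 329/348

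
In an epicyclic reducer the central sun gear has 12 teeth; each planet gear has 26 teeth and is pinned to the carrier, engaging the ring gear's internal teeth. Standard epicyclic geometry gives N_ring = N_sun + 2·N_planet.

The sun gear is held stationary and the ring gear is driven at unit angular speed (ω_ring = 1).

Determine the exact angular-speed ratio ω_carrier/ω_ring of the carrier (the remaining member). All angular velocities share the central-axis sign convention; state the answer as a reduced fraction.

16/19

N_ring = 12 + 2·26 = 64
12(ω_s−ω_c) = −64(ω_r−ω_c),  ω_s=0, ω_r=1
12(0−ω_c) = −64(1−ω_c)  ⇒  76ω_c = 64  ⇒  ω_c = 16/19
ω_c/ω_r = 16/19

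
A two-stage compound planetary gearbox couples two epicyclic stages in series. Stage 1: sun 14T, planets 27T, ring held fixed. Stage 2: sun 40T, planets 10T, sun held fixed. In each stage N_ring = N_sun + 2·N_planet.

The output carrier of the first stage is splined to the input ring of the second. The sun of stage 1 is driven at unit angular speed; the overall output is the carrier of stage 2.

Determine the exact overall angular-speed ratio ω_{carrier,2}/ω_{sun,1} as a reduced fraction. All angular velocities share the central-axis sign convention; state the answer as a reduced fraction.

21/205

Stage 1: N_ring = 14 + 2·27 = 68
Stage 1: 14(ω_s−ω_c) = −68(ω_r−ω_c),  ω_r=0, ω_s=1
Stage 1: 14(1−ω_c) = −68(0−ω_c)  ⇒  82ω_c = 14  ⇒  ω_c = 7/41
  ⇒ ω_c¹/ω_s¹ = 7/41
Stage 2: N_ring = 40 + 2·10 = 60
Stage 2: 40(ω_s−ω_c) = −60(ω_r−ω_c),  ω_s=0, ω_r=1
Stage 2: 40(0−ω_c) = −60(1−ω_c)  ⇒  100ω_c = 60  ⇒  ω_c = 3/5
  ⇒ ω_c²/ω_r² = 3/5
Coupling ω_r² = ω_c¹ ⇒ overall = 7/41 × 3/5 = 21/205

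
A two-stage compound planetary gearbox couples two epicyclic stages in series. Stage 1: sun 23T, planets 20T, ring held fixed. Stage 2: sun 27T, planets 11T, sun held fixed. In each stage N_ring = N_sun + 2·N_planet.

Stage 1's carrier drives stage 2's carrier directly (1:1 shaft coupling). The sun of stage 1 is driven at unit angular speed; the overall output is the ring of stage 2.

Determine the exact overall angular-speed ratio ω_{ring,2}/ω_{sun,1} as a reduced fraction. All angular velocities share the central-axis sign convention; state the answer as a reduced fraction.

Stage 1: N_ring = 23 + 2·20 = 63
Stage 1: 23(ω_s−ω_c) = −63(ω_r−ω_c),  ω_r=0, ω_s=1
Stage 1: 23(1−ω_c) = −63(0−ω_c)  ⇒  86ω_c = 23  ⇒  ω_c = 23/86
  ⇒ ω_c¹/ω_s¹ = 23/86
Stage 2: N_ring = 27 + 2·11 = 49
Stage 2: 27(ω_s−ω_c) = −49(ω_r−ω_c),  ω_s=0, ω_c=1
Stage 2: ω_r = 1 − (27/49)(0−1) = 76/49
  ⇒ ω_r²/ω_c² = 76/49
Coupling ω_c² = ω_c¹ ⇒ overall = 23/86 × 76/49 = 874/2107

874/2107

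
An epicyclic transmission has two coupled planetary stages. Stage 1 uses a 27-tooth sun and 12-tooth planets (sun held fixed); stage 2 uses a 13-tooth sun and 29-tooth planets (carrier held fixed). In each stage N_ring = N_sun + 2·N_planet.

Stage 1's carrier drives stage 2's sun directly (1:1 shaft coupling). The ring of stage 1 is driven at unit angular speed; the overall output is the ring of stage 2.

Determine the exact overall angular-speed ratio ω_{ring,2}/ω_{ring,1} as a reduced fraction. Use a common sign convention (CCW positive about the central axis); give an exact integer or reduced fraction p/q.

Stage 1: N_ring = 27 + 2·12 = 51
Stage 1: 27(ω_s−ω_c) = −51(ω_r−ω_c),  ω_s=0, ω_r=1
Stage 1: 27(0−ω_c) = −51(1−ω_c)  ⇒  78ω_c = 51  ⇒  ω_c = 17/26
  ⇒ ω_c¹/ω_r¹ = 17/26
Stage 2: N_ring = 13 + 2·29 = 71
Stage 2: 13(ω_s−ω_c) = −71(ω_r−ω_c),  ω_c=0, ω_s=1
Stage 2: ω_r = 0 − (13/71)(1−0) = -13/71
  ⇒ ω_r²/ω_s² = -13/71
Coupling ω_s² = ω_c¹ ⇒ overall = 17/26 × -13/71 = -17/142

-17/142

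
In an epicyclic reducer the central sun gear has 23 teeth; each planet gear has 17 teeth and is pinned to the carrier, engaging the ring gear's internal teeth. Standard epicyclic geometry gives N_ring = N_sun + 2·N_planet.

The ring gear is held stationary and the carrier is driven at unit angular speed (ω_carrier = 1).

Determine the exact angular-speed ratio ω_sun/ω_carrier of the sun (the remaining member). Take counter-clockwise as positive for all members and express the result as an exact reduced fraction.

N_ring = 23 + 2·17 = 57
23(ω_s−ω_c) = −57(ω_r−ω_c),  ω_r=0, ω_c=1
ω_s = 1 − (57/23)(0−1) = 80/23
ω_s/ω_c = 80/23

80/23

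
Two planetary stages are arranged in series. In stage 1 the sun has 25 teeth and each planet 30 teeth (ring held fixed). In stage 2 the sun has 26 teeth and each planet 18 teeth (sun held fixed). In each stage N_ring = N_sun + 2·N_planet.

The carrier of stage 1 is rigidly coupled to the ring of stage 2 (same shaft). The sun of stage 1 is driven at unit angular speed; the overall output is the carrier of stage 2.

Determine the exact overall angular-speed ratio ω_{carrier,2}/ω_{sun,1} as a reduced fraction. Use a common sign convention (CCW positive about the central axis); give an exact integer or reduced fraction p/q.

Stage 1: N_ring = 25 + 2·30 = 85
Stage 1: 25(ω_s−ω_c) = −85(ω_r−ω_c),  ω_r=0, ω_s=1
Stage 1: 25(1−ω_c) = −85(0−ω_c)  ⇒  110ω_c = 25  ⇒  ω_c = 5/22
  ⇒ ω_c¹/ω_s¹ = 5/22
Stage 2: N_ring = 26 + 2·18 = 62
Stage 2: 26(ω_s−ω_c) = −62(ω_r−ω_c),  ω_s=0, ω_r=1
Stage 2: 26(0−ω_c) = −62(1−ω_c)  ⇒  88ω_c = 62  ⇒  ω_c = 31/44
  ⇒ ω_c²/ω_r² = 31/44
Coupling ω_r² = ω_c¹ ⇒ overall = 5/22 × 31/44 = 155/968

155/968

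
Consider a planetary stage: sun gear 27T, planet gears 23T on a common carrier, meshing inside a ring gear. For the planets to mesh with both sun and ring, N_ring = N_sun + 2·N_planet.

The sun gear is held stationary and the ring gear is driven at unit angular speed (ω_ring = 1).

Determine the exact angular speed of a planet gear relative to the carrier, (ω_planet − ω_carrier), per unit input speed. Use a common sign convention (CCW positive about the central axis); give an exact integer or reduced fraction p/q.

1971/2300

N_ring = 27 + 2·23 = 73
27(ω_s−ω_c) = −73(ω_r−ω_c),  ω_s=0, ω_r=1
27(0−ω_c) = −73(1−ω_c)  ⇒  100ω_c = 73  ⇒  ω_c = 73/100
sun–planet: 27·(0−73/100) = −23·(ω_p−ω_c)  ⇒  ω_p−ω_c = −(27/23)·(-73/100) = 1971/2300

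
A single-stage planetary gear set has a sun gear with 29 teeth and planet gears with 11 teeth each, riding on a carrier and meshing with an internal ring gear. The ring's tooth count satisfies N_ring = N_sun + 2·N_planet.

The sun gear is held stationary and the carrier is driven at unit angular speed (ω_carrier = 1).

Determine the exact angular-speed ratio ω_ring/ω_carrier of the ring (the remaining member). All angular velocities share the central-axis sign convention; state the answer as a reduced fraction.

80/51

N_ring = 29 + 2·11 = 51
29(ω_s−ω_c) = −51(ω_r−ω_c),  ω_s=0, ω_c=1
ω_r = 1 − (29/51)(0−1) = 80/51
ω_r/ω_c = 80/51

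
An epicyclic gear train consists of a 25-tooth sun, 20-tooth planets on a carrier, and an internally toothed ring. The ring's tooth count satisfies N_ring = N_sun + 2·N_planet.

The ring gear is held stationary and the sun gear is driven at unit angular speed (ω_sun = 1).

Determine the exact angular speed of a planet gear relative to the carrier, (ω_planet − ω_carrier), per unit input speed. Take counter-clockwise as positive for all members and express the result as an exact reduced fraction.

N_ring = 25 + 2·20 = 65
25(ω_s−ω_c) = −65(ω_r−ω_c),  ω_r=0, ω_s=1
25(1−ω_c) = −65(0−ω_c)  ⇒  90ω_c = 25  ⇒  ω_c = 5/18
sun–planet: 25·(1−5/18) = −20·(ω_p−ω_c)  ⇒  ω_p−ω_c = −(25/20)·(13/18) = -65/72

-65/72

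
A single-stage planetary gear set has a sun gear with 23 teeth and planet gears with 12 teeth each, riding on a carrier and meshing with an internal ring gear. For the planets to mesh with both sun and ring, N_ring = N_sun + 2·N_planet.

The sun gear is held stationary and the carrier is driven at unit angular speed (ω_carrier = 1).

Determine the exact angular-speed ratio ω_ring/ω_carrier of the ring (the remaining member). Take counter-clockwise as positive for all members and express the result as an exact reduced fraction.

70/47

N_ring = 23 + 2·12 = 47
23(ω_s−ω_c) = −47(ω_r−ω_c),  ω_s=0, ω_c=1
ω_r = 1 − (23/47)(0−1) = 70/47
ω_r/ω_c = 70/47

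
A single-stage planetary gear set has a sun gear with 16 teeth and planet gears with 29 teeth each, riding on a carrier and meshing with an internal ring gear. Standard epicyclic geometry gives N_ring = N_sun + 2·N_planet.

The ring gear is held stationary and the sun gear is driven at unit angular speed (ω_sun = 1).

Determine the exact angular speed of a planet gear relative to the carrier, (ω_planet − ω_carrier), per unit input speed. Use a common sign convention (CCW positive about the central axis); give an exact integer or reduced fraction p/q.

N_ring = 16 + 2·29 = 74
16(ω_s−ω_c) = −74(ω_r−ω_c),  ω_r=0, ω_s=1
16(1−ω_c) = −74(0−ω_c)  ⇒  90ω_c = 16  ⇒  ω_c = 8/45
sun–planet: 16·(1−8/45) = −29·(ω_p−ω_c)  ⇒  ω_p−ω_c = −(16/29)·(37/45) = -592/1305

-592/1305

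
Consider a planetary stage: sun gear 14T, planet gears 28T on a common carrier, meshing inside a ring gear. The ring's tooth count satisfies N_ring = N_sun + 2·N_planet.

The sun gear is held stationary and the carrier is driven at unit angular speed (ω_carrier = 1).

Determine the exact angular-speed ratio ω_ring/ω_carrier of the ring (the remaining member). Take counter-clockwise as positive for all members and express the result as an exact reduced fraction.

6/5

N_ring = 14 + 2·28 = 70
14(ω_s−ω_c) = −70(ω_r−ω_c),  ω_s=0, ω_c=1
ω_r = 1 − (14/70)(0−1) = 6/5
ω_r/ω_c = 6/5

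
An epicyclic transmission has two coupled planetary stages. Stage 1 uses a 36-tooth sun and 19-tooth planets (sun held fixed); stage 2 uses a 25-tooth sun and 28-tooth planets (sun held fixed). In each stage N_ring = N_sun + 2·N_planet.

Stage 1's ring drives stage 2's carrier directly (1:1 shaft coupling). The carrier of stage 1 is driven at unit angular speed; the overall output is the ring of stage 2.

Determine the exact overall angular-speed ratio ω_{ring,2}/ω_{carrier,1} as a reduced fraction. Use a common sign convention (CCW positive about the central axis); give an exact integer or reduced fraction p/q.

5830/2997

Stage 1: N_ring = 36 + 2·19 = 74
Stage 1: 36(ω_s−ω_c) = −74(ω_r−ω_c),  ω_s=0, ω_c=1
Stage 1: ω_r = 1 − (36/74)(0−1) = 55/37
  ⇒ ω_r¹/ω_c¹ = 55/37
Stage 2: N_ring = 25 + 2·28 = 81
Stage 2: 25(ω_s−ω_c) = −81(ω_r−ω_c),  ω_s=0, ω_c=1
Stage 2: ω_r = 1 − (25/81)(0−1) = 106/81
  ⇒ ω_r²/ω_c² = 106/81
Coupling ω_c² = ω_r¹ ⇒ overall = 55/37 × 106/81 = 5830/2997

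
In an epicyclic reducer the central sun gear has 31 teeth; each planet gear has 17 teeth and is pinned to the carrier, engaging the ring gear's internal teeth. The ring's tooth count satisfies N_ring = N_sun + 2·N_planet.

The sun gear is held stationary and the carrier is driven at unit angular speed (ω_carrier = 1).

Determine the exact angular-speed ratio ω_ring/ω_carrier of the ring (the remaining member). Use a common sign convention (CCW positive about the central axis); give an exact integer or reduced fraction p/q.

N_ring = 31 + 2·17 = 65
31(ω_s−ω_c) = −65(ω_r−ω_c),  ω_s=0, ω_c=1
ω_r = 1 − (31/65)(0−1) = 96/65
ω_r/ω_c = 96/65

96/65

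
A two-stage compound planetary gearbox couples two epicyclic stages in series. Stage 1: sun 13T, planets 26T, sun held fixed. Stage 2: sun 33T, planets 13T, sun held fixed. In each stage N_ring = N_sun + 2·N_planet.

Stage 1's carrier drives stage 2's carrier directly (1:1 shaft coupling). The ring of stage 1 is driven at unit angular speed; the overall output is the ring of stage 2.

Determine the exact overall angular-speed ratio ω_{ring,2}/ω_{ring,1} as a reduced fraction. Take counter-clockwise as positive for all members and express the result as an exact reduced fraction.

Stage 1: N_ring = 13 + 2·26 = 65
Stage 1: 13(ω_s−ω_c) = −65(ω_r−ω_c),  ω_s=0, ω_r=1
Stage 1: 13(0−ω_c) = −65(1−ω_c)  ⇒  78ω_c = 65  ⇒  ω_c = 5/6
  ⇒ ω_c¹/ω_r¹ = 5/6
Stage 2: N_ring = 33 + 2·13 = 59
Stage 2: 33(ω_s−ω_c) = −59(ω_r−ω_c),  ω_s=0, ω_c=1
Stage 2: ω_r = 1 − (33/59)(0−1) = 92/59
  ⇒ ω_r²/ω_c² = 92/59
Coupling ω_c² = ω_c¹ ⇒ overall = 5/6 × 92/59 = 230/177

230/177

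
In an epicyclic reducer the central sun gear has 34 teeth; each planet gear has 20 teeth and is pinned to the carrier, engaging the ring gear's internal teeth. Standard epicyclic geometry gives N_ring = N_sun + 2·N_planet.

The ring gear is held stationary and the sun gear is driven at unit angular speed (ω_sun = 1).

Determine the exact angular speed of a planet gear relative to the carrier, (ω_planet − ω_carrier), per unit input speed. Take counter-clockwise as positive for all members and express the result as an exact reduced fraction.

N_ring = 34 + 2·20 = 74
34(ω_s−ω_c) = −74(ω_r−ω_c),  ω_r=0, ω_s=1
34(1−ω_c) = −74(0−ω_c)  ⇒  108ω_c = 34  ⇒  ω_c = 17/54
sun–planet: 34·(1−17/54) = −20·(ω_p−ω_c)  ⇒  ω_p−ω_c = −(34/20)·(37/54) = -629/540

-629/540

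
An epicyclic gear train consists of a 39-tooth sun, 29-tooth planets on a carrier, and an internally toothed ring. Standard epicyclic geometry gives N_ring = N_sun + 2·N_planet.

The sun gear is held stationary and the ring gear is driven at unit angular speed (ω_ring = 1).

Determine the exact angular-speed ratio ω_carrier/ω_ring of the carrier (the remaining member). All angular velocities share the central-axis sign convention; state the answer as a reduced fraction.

97/136

N_ring = 39 + 2·29 = 97
39(ω_s−ω_c) = −97(ω_r−ω_c),  ω_s=0, ω_r=1
39(0−ω_c) = −97(1−ω_c)  ⇒  136ω_c = 97  ⇒  ω_c = 97/136
ω_c/ω_r = 97/136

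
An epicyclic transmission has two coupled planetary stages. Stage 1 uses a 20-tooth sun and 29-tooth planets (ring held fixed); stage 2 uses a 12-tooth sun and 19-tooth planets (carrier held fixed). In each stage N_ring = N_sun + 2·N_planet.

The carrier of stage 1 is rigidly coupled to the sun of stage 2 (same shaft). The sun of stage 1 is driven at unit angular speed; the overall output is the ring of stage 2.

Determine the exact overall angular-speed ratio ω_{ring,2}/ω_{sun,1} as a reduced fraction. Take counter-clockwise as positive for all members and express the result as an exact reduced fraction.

-12/245

Stage 1: N_ring = 20 + 2·29 = 78
Stage 1: 20(ω_s−ω_c) = −78(ω_r−ω_c),  ω_r=0, ω_s=1
Stage 1: 20(1−ω_c) = −78(0−ω_c)  ⇒  98ω_c = 20  ⇒  ω_c = 10/49
  ⇒ ω_c¹/ω_s¹ = 10/49
Stage 2: N_ring = 12 + 2·19 = 50
Stage 2: 12(ω_s−ω_c) = −50(ω_r−ω_c),  ω_c=0, ω_s=1
Stage 2: ω_r = 0 − (12/50)(1−0) = -6/25
  ⇒ ω_r²/ω_s² = -6/25
Coupling ω_s² = ω_c¹ ⇒ overall = 10/49 × -6/25 = -12/245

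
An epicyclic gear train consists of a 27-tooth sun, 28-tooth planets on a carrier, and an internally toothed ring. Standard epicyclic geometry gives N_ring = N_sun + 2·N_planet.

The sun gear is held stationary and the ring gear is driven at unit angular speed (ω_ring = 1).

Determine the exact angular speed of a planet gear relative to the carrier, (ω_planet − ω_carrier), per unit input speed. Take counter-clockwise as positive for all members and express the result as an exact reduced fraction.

N_ring = 27 + 2·28 = 83
27(ω_s−ω_c) = −83(ω_r−ω_c),  ω_s=0, ω_r=1
27(0−ω_c) = −83(1−ω_c)  ⇒  110ω_c = 83  ⇒  ω_c = 83/110
sun–planet: 27·(0−83/110) = −28·(ω_p−ω_c)  ⇒  ω_p−ω_c = −(27/28)·(-83/110) = 2241/3080

2241/3080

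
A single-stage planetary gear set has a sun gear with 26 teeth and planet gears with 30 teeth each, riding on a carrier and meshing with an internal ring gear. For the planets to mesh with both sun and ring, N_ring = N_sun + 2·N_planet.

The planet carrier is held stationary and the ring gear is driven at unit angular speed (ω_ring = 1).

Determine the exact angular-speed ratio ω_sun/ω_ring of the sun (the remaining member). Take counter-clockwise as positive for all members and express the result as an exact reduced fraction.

-43/13

N_ring = 26 + 2·30 = 86
26(ω_s−ω_c) = −86(ω_r−ω_c),  ω_c=0, ω_r=1
ω_s = 0 − (86/26)(1−0) = -43/13
ω_s/ω_r = -43/13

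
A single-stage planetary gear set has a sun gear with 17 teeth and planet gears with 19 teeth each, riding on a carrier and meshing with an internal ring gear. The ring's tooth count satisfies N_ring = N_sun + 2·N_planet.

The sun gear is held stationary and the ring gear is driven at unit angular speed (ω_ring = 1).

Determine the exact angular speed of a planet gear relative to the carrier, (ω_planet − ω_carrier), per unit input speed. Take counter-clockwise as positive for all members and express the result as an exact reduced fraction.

935/1368

N_ring = 17 + 2·19 = 55
17(ω_s−ω_c) = −55(ω_r−ω_c),  ω_s=0, ω_r=1
17(0−ω_c) = −55(1−ω_c)  ⇒  72ω_c = 55  ⇒  ω_c = 55/72
sun–planet: 17·(0−55/72) = −19·(ω_p−ω_c)  ⇒  ω_p−ω_c = −(17/19)·(-55/72) = 935/1368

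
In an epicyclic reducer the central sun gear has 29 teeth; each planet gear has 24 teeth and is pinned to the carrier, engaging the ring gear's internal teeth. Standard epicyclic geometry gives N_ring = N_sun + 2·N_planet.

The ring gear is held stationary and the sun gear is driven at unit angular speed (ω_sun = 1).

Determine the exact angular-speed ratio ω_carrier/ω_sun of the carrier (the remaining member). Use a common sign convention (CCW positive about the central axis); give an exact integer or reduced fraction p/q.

29/106

N_ring = 29 + 2·24 = 77
29(ω_s−ω_c) = −77(ω_r−ω_c),  ω_r=0, ω_s=1
29(1−ω_c) = −77(0−ω_c)  ⇒  106ω_c = 29  ⇒  ω_c = 29/106
ω_c/ω_s = 29/106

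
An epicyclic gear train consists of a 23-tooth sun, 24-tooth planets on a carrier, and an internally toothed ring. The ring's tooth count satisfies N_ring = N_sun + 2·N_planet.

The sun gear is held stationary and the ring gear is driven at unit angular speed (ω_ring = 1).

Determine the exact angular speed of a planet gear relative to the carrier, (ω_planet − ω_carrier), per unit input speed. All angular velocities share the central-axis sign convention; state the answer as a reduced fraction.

N_ring = 23 + 2·24 = 71
23(ω_s−ω_c) = −71(ω_r−ω_c),  ω_s=0, ω_r=1
23(0−ω_c) = −71(1−ω_c)  ⇒  94ω_c = 71  ⇒  ω_c = 71/94
sun–planet: 23·(0−71/94) = −24·(ω_p−ω_c)  ⇒  ω_p−ω_c = −(23/24)·(-71/94) = 1633/2256

1633/2256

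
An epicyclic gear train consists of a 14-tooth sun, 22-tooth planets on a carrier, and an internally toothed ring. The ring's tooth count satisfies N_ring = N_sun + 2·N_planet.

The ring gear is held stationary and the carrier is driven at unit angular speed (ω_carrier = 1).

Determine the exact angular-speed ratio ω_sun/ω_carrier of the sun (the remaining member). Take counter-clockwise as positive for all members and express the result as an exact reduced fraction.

36/7

N_ring = 14 + 2·22 = 58
14(ω_s−ω_c) = −58(ω_r−ω_c),  ω_r=0, ω_c=1
ω_s = 1 − (58/14)(0−1) = 36/7
ω_s/ω_c = 36/7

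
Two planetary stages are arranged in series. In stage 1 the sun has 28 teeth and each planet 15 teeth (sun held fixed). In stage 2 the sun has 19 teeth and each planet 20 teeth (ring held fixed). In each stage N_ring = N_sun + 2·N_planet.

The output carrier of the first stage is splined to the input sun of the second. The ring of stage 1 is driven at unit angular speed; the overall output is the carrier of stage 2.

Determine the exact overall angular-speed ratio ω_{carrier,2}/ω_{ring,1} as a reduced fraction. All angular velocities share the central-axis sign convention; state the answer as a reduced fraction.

Stage 1: N_ring = 28 + 2·15 = 58
Stage 1: 28(ω_s−ω_c) = −58(ω_r−ω_c),  ω_s=0, ω_r=1
Stage 1: 28(0−ω_c) = −58(1−ω_c)  ⇒  86ω_c = 58  ⇒  ω_c = 29/43
  ⇒ ω_c¹/ω_r¹ = 29/43
Stage 2: N_ring = 19 + 2·20 = 59
Stage 2: 19(ω_s−ω_c) = −59(ω_r−ω_c),  ω_r=0, ω_s=1
Stage 2: 19(1−ω_c) = −59(0−ω_c)  ⇒  78ω_c = 19  ⇒  ω_c = 19/78
  ⇒ ω_c²/ω_s² = 19/78
Coupling ω_s² = ω_c¹ ⇒ overall = 29/43 × 19/78 = 551/3354

551/3354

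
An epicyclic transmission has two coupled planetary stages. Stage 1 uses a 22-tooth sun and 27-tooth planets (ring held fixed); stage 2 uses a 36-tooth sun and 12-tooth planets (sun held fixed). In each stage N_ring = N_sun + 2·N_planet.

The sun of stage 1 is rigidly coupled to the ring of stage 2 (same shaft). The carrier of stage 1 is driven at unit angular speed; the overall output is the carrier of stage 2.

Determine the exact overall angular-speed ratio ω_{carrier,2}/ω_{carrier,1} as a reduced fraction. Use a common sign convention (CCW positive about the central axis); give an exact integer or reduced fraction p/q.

245/88

Stage 1: N_ring = 22 + 2·27 = 76
Stage 1: 22(ω_s−ω_c) = −76(ω_r−ω_c),  ω_r=0, ω_c=1
Stage 1: ω_s = 1 − (76/22)(0−1) = 49/11
  ⇒ ω_s¹/ω_c¹ = 49/11
Stage 2: N_ring = 36 + 2·12 = 60
Stage 2: 36(ω_s−ω_c) = −60(ω_r−ω_c),  ω_s=0, ω_r=1
Stage 2: 36(0−ω_c) = −60(1−ω_c)  ⇒  96ω_c = 60  ⇒  ω_c = 5/8
  ⇒ ω_c²/ω_r² = 5/8
Coupling ω_r² = ω_s¹ ⇒ overall = 49/11 × 5/8 = 245/88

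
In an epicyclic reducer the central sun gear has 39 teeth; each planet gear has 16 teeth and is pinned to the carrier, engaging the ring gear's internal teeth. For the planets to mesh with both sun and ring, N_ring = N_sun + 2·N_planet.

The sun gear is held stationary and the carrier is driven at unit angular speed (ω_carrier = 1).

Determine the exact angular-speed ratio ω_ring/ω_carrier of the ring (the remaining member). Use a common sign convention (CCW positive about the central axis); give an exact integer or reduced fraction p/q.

110/71

N_ring = 39 + 2·16 = 71
39(ω_s−ω_c) = −71(ω_r−ω_c),  ω_s=0, ω_c=1
ω_r = 1 − (39/71)(0−1) = 110/71
ω_r/ω_c = 110/71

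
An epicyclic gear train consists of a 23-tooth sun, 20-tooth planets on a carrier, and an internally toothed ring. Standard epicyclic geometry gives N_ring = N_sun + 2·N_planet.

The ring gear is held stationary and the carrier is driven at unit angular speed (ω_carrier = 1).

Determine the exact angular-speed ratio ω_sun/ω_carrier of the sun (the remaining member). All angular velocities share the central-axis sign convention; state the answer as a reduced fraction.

86/23

N_ring = 23 + 2·20 = 63
23(ω_s−ω_c) = −63(ω_r−ω_c),  ω_r=0, ω_c=1
ω_s = 1 − (63/23)(0−1) = 86/23
ω_s/ω_c = 86/23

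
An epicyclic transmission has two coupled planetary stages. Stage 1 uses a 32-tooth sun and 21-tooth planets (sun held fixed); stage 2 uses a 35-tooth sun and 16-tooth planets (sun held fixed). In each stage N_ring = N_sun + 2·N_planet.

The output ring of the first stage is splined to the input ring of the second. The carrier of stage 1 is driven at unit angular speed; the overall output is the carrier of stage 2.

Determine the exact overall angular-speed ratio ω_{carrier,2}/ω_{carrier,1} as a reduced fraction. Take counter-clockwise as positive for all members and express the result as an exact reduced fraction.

3551/3774

Stage 1: N_ring = 32 + 2·21 = 74
Stage 1: 32(ω_s−ω_c) = −74(ω_r−ω_c),  ω_s=0, ω_c=1
Stage 1: ω_r = 1 − (32/74)(0−1) = 53/37
  ⇒ ω_r¹/ω_c¹ = 53/37
Stage 2: N_ring = 35 + 2·16 = 67
Stage 2: 35(ω_s−ω_c) = −67(ω_r−ω_c),  ω_s=0, ω_r=1
Stage 2: 35(0−ω_c) = −67(1−ω_c)  ⇒  102ω_c = 67  ⇒  ω_c = 67/102
  ⇒ ω_c²/ω_r² = 67/102
Coupling ω_r² = ω_r¹ ⇒ overall = 53/37 × 67/102 = 3551/3774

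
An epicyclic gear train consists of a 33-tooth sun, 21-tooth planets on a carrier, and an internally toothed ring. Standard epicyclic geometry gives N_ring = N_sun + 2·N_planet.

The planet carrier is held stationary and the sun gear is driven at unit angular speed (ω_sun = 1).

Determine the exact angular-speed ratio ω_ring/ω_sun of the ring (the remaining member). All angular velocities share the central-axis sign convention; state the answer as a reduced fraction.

N_ring = 33 + 2·21 = 75
33(ω_s−ω_c) = −75(ω_r−ω_c),  ω_c=0, ω_s=1
ω_r = 0 − (33/75)(1−0) = -11/25
ω_r/ω_s = -11/25

-11/25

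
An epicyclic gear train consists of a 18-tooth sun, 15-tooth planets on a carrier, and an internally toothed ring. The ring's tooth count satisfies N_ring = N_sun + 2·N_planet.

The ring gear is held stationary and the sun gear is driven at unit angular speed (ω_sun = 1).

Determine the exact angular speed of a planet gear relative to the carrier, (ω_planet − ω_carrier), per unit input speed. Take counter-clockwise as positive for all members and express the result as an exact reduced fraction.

-48/55

N_ring = 18 + 2·15 = 48
18(ω_s−ω_c) = −48(ω_r−ω_c),  ω_r=0, ω_s=1
18(1−ω_c) = −48(0−ω_c)  ⇒  66ω_c = 18  ⇒  ω_c = 3/11
sun–planet: 18·(1−3/11) = −15·(ω_p−ω_c)  ⇒  ω_p−ω_c = −(18/15)·(8/11) = -48/55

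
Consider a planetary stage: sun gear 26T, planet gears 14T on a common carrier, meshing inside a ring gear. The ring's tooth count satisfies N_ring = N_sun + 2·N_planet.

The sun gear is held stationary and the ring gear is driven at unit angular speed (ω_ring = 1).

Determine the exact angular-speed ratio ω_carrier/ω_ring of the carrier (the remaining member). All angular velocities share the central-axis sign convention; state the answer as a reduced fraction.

N_ring = 26 + 2·14 = 54
26(ω_s−ω_c) = −54(ω_r−ω_c),  ω_s=0, ω_r=1
26(0−ω_c) = −54(1−ω_c)  ⇒  80ω_c = 54  ⇒  ω_c = 27/40
ω_c/ω_r = 27/40

27/40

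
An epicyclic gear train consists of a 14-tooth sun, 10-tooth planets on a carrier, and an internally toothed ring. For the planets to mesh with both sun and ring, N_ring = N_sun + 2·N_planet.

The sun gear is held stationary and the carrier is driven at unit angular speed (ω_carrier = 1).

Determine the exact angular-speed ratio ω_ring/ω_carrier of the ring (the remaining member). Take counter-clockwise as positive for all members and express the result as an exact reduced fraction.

24/17

N_ring = 14 + 2·10 = 34
14(ω_s−ω_c) = −34(ω_r−ω_c),  ω_s=0, ω_c=1
ω_r = 1 − (14/34)(0−1) = 24/17
ω_r/ω_c = 24/17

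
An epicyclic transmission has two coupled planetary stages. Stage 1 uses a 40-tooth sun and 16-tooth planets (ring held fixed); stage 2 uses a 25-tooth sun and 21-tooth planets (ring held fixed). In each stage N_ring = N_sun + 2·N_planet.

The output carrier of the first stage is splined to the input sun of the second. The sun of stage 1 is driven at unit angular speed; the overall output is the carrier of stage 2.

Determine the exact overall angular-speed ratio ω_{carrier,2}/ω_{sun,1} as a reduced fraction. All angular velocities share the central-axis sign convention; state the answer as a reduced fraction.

Stage 1: N_ring = 40 + 2·16 = 72
Stage 1: 40(ω_s−ω_c) = −72(ω_r−ω_c),  ω_r=0, ω_s=1
Stage 1: 40(1−ω_c) = −72(0−ω_c)  ⇒  112ω_c = 40  ⇒  ω_c = 5/14
  ⇒ ω_c¹/ω_s¹ = 5/14
Stage 2: N_ring = 25 + 2·21 = 67
Stage 2: 25(ω_s−ω_c) = −67(ω_r−ω_c),  ω_r=0, ω_s=1
Stage 2: 25(1−ω_c) = −67(0−ω_c)  ⇒  92ω_c = 25  ⇒  ω_c = 25/92
  ⇒ ω_c²/ω_s² = 25/92
Coupling ω_s² = ω_c¹ ⇒ overall = 5/14 × 25/92 = 125/1288

125/1288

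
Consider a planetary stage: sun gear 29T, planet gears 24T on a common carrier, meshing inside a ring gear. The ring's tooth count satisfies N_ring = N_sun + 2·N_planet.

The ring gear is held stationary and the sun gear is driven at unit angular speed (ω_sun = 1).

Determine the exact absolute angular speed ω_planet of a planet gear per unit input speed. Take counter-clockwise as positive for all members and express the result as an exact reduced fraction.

-29/48

N_ring = 29 + 2·24 = 77
29(ω_s−ω_c) = −77(ω_r−ω_c),  ω_r=0, ω_s=1
29(1−ω_c) = −77(0−ω_c)  ⇒  106ω_c = 29  ⇒  ω_c = 29/106
sun–planet: 29·(1−29/106) = −24·(ω_p−ω_c)  ⇒  ω_p−ω_c = −(29/24)·(77/106) = -2233/2544
ω_p = 29/106 − 2233/2544 = -29/48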